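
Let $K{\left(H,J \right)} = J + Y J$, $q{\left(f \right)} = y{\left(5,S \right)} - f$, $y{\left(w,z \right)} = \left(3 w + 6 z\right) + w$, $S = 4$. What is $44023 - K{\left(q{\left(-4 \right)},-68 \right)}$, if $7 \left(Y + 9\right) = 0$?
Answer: $43479$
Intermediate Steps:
$Y = -9$ ($Y = -9 + \frac{1}{7} \cdot 0 = -9 + 0 = -9$)
$y{\left(w,z \right)} = 4 w + 6 z$
$q{\left(f \right)} = 44 - f$ ($q{\left(f \right)} = \left(4 \cdot 5 + 6 \cdot 4\right) - f = \left(20 + 24\right) - f = 44 - f$)
$K{\left(H,J \right)} = - 8 J$ ($K{\left(H,J \right)} = J - 9 J = - 8 J$)
$44023 - K{\left(q{\left(-4 \right)},-68 \right)} = 44023 - \left(-8\right) \left(-68\right) = 44023 - 544 = 43479$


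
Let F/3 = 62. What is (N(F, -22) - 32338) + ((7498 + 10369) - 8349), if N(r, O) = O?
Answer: -22842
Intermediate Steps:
F = 186 (F = 3*62 = 186)
(N(F, -22) - 32338) + ((7498 + 10369) - 8349) = (-22 - 32338) + ((7498 + 10369) - 8349) = -32360 + (17867 - 8349) = -32360 + 9518 = -22842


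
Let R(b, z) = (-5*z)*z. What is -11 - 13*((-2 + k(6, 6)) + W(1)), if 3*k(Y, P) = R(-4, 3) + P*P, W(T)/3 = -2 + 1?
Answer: 93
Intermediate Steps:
R(b, z) = -5*z²
W(T) = -3 (W(T) = 3*(-2 + 1) = 3*(-1) = -3)
k(Y, P) = -15 + P²/3 (k(Y, P) = (-5*3² + P*P)/3 = (-5*9 + P²)/3 = (-45 + P²)/3 = -15 + P²/3)
-11 - 13*((-2 + k(6, 6)) + W(1)) = -11 - 13*((-2 + (-15 + (⅓)*6²)) - 3) = -11 - 13*((-2 + (-15 + (⅓)*36)) - 3) = -11 - 13*((-2 + (-15 + 12)) - 3) = -11 - 13*((-2 - 3) - 3) = -11 - 13*(-5 - 3) = -11 - 13*(-8) = -11 + 104 = 93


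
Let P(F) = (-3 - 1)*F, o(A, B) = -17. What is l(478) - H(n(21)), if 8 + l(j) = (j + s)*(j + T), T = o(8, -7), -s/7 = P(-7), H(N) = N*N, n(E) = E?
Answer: 129553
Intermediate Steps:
H(N) = N**2
P(F) = -4*F
s = -196 (s = -(-28)*(-7) = -7*28 = -196)
T = -17
l(j) = -8 + (-196 + j)*(-17 + j) (l(j) = -8 + (j - 196)*(j - 17) = -8 + (-196 + j)*(-17 + j))
l(478) - H(n(21)) = (3324 + 478**2 - 213*478) - 1*21**2 = (3324 + 228484 - 101814) - 1*441 = 129994 - 441 = 129553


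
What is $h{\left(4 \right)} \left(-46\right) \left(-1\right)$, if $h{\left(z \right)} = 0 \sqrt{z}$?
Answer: $0$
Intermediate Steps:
$h{\left(z \right)} = 0$
$h{\left(4 \right)} \left(-46\right) \left(-1\right) = 0 \left(-46\right) \left(-1\right) = 0 \left(-1\right) = 0$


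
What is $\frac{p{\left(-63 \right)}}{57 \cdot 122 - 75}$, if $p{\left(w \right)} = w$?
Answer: $- \frac{21}{2293} \approx -0.0091583$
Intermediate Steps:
$\frac{p{\left(-63 \right)}}{57 \cdot 122 - 75} = - \frac{63}{57 \cdot 122 - 75} = - \frac{63}{6954 - 75} = - \frac{63}{6879} = \left(-63\right) \frac{1}{6879} = - \frac{21}{2293}$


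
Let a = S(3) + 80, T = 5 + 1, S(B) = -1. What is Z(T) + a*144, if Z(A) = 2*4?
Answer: 11384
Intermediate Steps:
T = 6
Z(A) = 8
a = 79 (a = -1 + 80 = 79)
Z(T) + a*144 = 8 + 79*144 = 8 + 11376 = 11384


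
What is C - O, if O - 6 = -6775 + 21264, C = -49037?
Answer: -63532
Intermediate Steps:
O = 14495 (O = 6 + (-6775 + 21264) = 6 + 14489 = 14495)
C - O = -49037 - 1*14495 = -49037 - 14495 = -63532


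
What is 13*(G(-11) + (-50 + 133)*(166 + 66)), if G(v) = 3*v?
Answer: 249899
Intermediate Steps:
13*(G(-11) + (-50 + 133)*(166 + 66)) = 13*(3*(-11) + (-50 + 133)*(166 + 66)) = 13*(-33 + 83*232) = 13*(-33 + 19256) = 13*19223 = 249899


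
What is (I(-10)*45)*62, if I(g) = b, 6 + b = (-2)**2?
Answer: -5580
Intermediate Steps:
b = -2 (b = -6 + (-2)**2 = -6 + 4 = -2)
I(g) = -2
(I(-10)*45)*62 = -2*45*62 = -90*62 = -5580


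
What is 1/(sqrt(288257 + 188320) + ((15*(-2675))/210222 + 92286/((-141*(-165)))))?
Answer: -123894197534043090/15637056277800150320459 + 98436500828592300*sqrt(52953)/15637056277800150320459 ≈ 0.0014407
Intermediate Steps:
1/(sqrt(288257 + 188320) + ((15*(-2675))/210222 + 92286/((-141*(-165))))) = 1/(sqrt(476577) + (-40125*1/210222 + 92286/23265)) = 1/(3*sqrt(52953) + (-13375/70074 + 92286*(1/23265))) = 1/(3*sqrt(52953) + (-13375/70074 + 10254/2585)) = 1/(3*sqrt(52953) + 683964421/181141290) = 1/(683964421/181141290 + 3*sqrt(52953))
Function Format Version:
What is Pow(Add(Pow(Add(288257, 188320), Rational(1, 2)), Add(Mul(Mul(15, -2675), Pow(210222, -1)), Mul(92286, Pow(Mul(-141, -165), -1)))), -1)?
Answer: Add(Rational(-123894197534043090, 15637056277800150320459), Mul(Rational(98436500828592300, 15637056277800150320459), Pow(52953, Rational(1, 2)))) ≈ 0.0014407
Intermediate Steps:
Pow(Add(Pow(Add(288257, 188320), Rational(1, 2)), Add(Mul(Mul(15, -2675), Pow(210222, -1)), Mul(92286, Pow(Mul(-141, -165), -1)))), -1) = Pow(Add(Pow(476577, Rational(1, 2)), Add(Mul(-40125, Rational(1, 210222)), Mul(92286, Pow(23265, -1)))), -1) = Pow(Add(Mul(3, Pow(52953, Rational(1, 2))), Add(Rational(-13375, 70074), Mul(92286, Rational(1, 23265)))), -1) = Pow(Add(Mul(3, Pow(52953, Rational(1, 2))), Add(Rational(-13375, 70074), Rational(10254, 2585))), -1) = Pow(Add(Mul(3, Pow(52953, Rational(1, 2))), Rational(683964421, 181141290)), -1) = Pow(Add(Rational(683964421, 181141290), Mul(3, Pow(52953, Rational(1, 2)))), -1)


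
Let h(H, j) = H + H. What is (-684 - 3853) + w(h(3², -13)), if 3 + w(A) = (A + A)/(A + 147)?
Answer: -249688/55 ≈ -4539.8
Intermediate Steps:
h(H, j) = 2*H
w(A) = -3 + 2*A/(147 + A) (w(A) = -3 + (A + A)/(A + 147) = -3 + (2*A)/(147 + A) = -3 + 2*A/(147 + A))
(-684 - 3853) + w(h(3², -13)) = (-684 - 3853) + (-441 - 2*3²)/(147 + 2*3²) = -4537 + (-441 - 2*9)/(147 + 2*9) = -4537 + (-441 - 1*18)/(147 + 18) = -4537 + (-441 - 18)/165 = -4537 + (1/165)*(-459) = -4537 - 153/55 = -249688/55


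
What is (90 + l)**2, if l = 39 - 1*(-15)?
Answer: 20736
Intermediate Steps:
l = 54 (l = 39 + 15 = 54)
(90 + l)**2 = (90 + 54)**2 = 144**2 = 20736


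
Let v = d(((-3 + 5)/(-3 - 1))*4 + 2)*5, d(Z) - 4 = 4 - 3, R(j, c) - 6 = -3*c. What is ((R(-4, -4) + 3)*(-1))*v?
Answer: -525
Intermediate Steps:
R(j, c) = 6 - 3*c
d(Z) = 5 (d(Z) = 4 + (4 - 3) = 4 + 1 = 5)
v = 25 (v = 5*5 = 25)
((R(-4, -4) + 3)*(-1))*v = (((6 - 3*(-4)) + 3)*(-1))*25 = (((6 + 12) + 3)*(-1))*25 = ((18 + 3)*(-1))*25 = (21*(-1))*25 = -21*25 = -525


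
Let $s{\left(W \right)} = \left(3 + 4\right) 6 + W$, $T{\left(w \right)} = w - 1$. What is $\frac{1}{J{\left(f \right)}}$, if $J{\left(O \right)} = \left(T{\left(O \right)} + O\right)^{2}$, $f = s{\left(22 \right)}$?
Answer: $\frac{1}{16129} \approx 6.2 \cdot 10^{-5}$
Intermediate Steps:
$T{\left(w \right)} = -1 + w$
$s{\left(W \right)} = 42 + W$ ($s{\left(W \right)} = 7 \cdot 6 + W = 42 + W$)
$f = 64$ ($f = 42 + 22 = 64$)
$J{\left(O \right)} = \left(-1 + 2 O\right)^{2}$ ($J{\left(O \right)} = \left(\left(-1 + O\right) + O\right)^{2} = \left(-1 + 2 O\right)^{2}$)
$\frac{1}{J{\left(f \right)}} = \frac{1}{\left(-1 + 2 \cdot 64\right)^{2}} = \frac{1}{\left(-1 + 128\right)^{2}} = \frac{1}{127^{2}} = \frac{1}{16129}$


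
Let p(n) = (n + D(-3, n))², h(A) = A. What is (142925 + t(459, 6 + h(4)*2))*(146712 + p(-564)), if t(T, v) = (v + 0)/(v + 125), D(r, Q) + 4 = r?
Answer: 9391989549517/139 ≈ 6.7568e+10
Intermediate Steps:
D(r, Q) = -4 + r
t(T, v) = v/(125 + v)
p(n) = (-7 + n)² (p(n) = (n + (-4 - 3))² = (n - 7)² = (-7 + n)²)
(142925 + t(459, 6 + h(4)*2))*(146712 + p(-564)) = (142925 + (6 + 4*2)/(125 + (6 + 4*2)))*(146712 + (-7 - 564)²) = (142925 + (6 + 8)/(125 + (6 + 8)))*(146712 + (-571)²) = (142925 + 14/(125 + 14))*(146712 + 326041) = (142925 + 14/139)*472753 = (19866589/139)*472753 = 9391989549517/139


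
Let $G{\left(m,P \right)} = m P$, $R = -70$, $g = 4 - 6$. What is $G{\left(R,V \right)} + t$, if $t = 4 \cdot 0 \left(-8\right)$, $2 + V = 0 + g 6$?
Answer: $980$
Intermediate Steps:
$g = -2$ ($g = 4 - 6 = -2$)
$V = -14$ ($V = -2 + \left(0 - 12\right) = -2 - 12 = -14$)
$G{\left(m,P \right)} = P m$
$t = 0$ ($t = 0 \left(-8\right) = 0$)
$G{\left(R,V \right)} + t = \left(-14\right) \left(-70\right) + 0 = 980 + 0 = 980$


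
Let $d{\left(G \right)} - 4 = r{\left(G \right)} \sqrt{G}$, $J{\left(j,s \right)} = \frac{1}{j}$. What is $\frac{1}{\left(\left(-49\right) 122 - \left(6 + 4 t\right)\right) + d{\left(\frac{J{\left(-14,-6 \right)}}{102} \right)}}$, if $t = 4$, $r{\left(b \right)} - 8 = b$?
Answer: $- \frac{17460080692992}{104690643965664961} - \frac{32624088 i \sqrt{357}}{104690643965664961} \approx -0.00016678 - 5.888 \cdot 10^{-9} i$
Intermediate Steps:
$r{\left(b \right)} = 8 + b$
$d{\left(G \right)} = 4 + \sqrt{G} \left(8 + G\right)$ ($d{\left(G \right)} = 4 + \left(8 + G\right) \sqrt{G} = 4 + \sqrt{G} \left(8 + G\right)$)
$\frac{1}{\left(\left(-49\right) 122 - \left(6 + 4 t\right)\right) + d{\left(\frac{J{\left(-14,-6 \right)}}{102} \right)}} = \frac{1}{\left(\left(-49\right) 122 - 22\right) + \left(4 + \sqrt{\frac{1}{\left(-14\right) 102}} \left(8 + \frac{1}{\left(-14\right) 102}\right)\right)} = \frac{1}{\left(-5978 - 22\right) + \left(4 + \sqrt{\left(- \frac{1}{14}\right) \frac{1}{102}} \left(8 - \frac{1}{1428}\right)\right)} = \frac{1}{\left(-5978 - 22\right) + \left(4 + \sqrt{- \frac{1}{1428}} \left(8 - \frac{1}{1428}\right)\right)} = \frac{1}{-6000 + \left(4 + \frac{i \sqrt{357}}{714} \cdot \frac{11423}{1428}\right)} = \frac{1}{-6000 + \left(4 + \frac{11423 i \sqrt{357}}{1019592}\right)} = \frac{1}{-5996 + \frac{11423 i \sqrt{357}}{1019592}}$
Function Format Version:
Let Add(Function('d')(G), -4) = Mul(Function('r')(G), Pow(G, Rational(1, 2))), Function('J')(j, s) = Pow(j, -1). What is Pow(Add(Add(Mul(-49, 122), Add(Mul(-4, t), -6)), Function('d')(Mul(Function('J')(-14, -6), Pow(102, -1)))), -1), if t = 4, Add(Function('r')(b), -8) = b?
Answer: Add(Rational(-17460080692992, 104690643965664961), Mul(Rational(-32624088, 104690643965664961), I, Pow(357, Rational(1, 2)))) ≈ Add(-0.00016678, Mul(-5.8880e-9, I))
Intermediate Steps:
Function('r')(b) = Add(8, b)
Function('d')(G) = Add(4, Mul(Pow(G, Rational(1, 2)), Add(8, G))) (Function('d')(G) = Add(4, Mul(Add(8, G), Pow(G, Rational(1, 2)))) = Add(4, Mul(Pow(G, Rational(1, 2)), Add(8, G))))
Pow(Add(Add(Mul(-49, 122), Add(Mul(-4, t), -6)), Function('d')(Mul(Function('J')(-14, -6), Pow(102, -1)))), -1) = Pow(Add(Add(Mul(-49, 122), Add(Mul(-4, 4), -6)), Add(4, Mul(Pow(Mul(Pow(-14, -1), Pow(102, -1)), Rational(1, 2)), Add(8, Mul(Pow(-14, -1), Pow(102, -1)))))), -1) = Pow(Add(Add(-5978, Add(-16, -6)), Add(4, Mul(Pow(Mul(Rational(-1, 14), Rational(1, 102)), Rational(1, 2)), Add(8, Mul(Rational(-1, 14), Rational(1, 102)))))), -1) = Pow(Add(Add(-5978, -22), Add(4, Mul(Pow(Rational(-1, 1428), Rational(1, 2)), Add(8, Rational(-1, 1428))))), -1) = Pow(Add(-6000, Add(4, Mul(Mul(Rational(1, 714), I, Pow(357, Rational(1, 2))), Rational(11423, 1428)))), -1) = Pow(Add(-6000, Add(4, Mul(Rational(11423, 1019592), I, Pow(357, Rational(1, 2))))), -1) = Pow(Add(-5996, Mul(Rational(11423, 1019592), I, Pow(357, Rational(1, 2)))), -1)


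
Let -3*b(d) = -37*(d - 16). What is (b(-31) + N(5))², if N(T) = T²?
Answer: 2768896/9 ≈ 3.0766e+5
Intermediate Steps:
b(d) = -592/3 + 37*d/3 (b(d) = -(-37)*(d - 16)/3 = -(-37)*(-16 + d)/3 = -(592 - 37*d)/3 = -592/3 + 37*d/3)
(b(-31) + N(5))² = ((-592/3 + (37/3)*(-31)) + 5²)² = ((-592/3 - 1147/3) + 25)² = (-1739/3 + 25)² = (-1664/3)² = 2768896/9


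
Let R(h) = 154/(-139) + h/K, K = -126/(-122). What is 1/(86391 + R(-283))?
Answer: 8757/754116728 ≈ 1.1612e-5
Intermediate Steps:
K = 63/61 (K = -126*(-1/122) = 63/61 ≈ 1.0328)
R(h) = -154/139 + 61*h/63 (R(h) = 154/(-139) + h/(63/61) = 154*(-1/139) + h*(61/63) = -154/139 + 61*h/63)
1/(86391 + R(-283)) = 1/(86391 + (-154/139 + (61/63)*(-283))) = 1/(86391 + (-154/139 - 17263/63)) = 1/(86391 - 2409259/8757) = 1/(754116728/8757) = 8757/754116728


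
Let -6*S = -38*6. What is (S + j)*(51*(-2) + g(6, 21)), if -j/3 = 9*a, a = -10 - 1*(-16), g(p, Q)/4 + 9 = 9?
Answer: 12648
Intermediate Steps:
g(p, Q) = 0 (g(p, Q) = -36 + 4*9 = -36 + 36 = 0)
S = 38 (S = -(-19)*6/3 = -⅙*(-228) = 38)
a = 6 (a = -10 + 16 = 6)
j = -162 (j = -27*6 = -3*54 = -162)
(S + j)*(51*(-2) + g(6, 21)) = (38 - 162)*(51*(-2) + 0) = -124*(-102 + 0) = -124*(-102) = 12648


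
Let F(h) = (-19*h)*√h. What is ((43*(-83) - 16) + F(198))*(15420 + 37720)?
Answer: -190506900 - 599738040*√22 ≈ -3.0035e+9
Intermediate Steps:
F(h) = -19*h^(3/2)
((43*(-83) - 16) + F(198))*(15420 + 37720) = ((43*(-83) - 16) - 11286*√22)*(15420 + 37720) = ((-3569 - 16) - 11286*√22)*53140 = (-3585 - 11286*√22)*53140 = -190506900 - 599738040*√22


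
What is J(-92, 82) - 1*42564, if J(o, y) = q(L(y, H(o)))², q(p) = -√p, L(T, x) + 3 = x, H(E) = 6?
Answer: -42561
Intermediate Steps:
L(T, x) = -3 + x
J(o, y) = 3 (J(o, y) = (-√(-3 + 6))² = (-√3)² = 3)
J(-92, 82) - 1*42564 = 3 - 1*42564 = 3 - 42564 = -42561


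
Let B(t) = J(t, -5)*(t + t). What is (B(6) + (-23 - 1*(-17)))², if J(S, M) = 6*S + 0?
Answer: 181476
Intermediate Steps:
J(S, M) = 6*S
B(t) = 12*t² (B(t) = (6*t)*(t + t) = (6*t)*(2*t) = 12*t²)
(B(6) + (-23 - 1*(-17)))² = (12*6² + (-23 - 1*(-17)))² = (12*36 + (-23 + 17))² = (432 - 6)² = 426² = 181476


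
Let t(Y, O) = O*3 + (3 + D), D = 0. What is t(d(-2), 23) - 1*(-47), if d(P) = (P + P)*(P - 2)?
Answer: 119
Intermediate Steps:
d(P) = 2*P*(-2 + P) (d(P) = (2*P)*(-2 + P) = 2*P*(-2 + P))
t(Y, O) = 3 + 3*O (t(Y, O) = O*3 + (3 + 0) = 3*O + 3 = 3 + 3*O)
t(d(-2), 23) - 1*(-47) = (3 + 3*23) - 1*(-47) = (3 + 69) + 47 = 72 + 47 = 119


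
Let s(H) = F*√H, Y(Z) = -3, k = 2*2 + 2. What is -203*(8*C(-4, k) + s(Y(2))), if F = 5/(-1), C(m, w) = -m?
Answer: -6496 + 1015*I*√3 ≈ -6496.0 + 1758.0*I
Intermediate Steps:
k = 6 (k = 4 + 2 = 6)
F = -5 (F = 5*(-1) = -5)
s(H) = -5*√H
-203*(8*C(-4, k) + s(Y(2))) = -203*(8*(-1*(-4)) - 5*I*√3) = -203*(8*4 - 5*I*√3) = -203*(32 - 5*I*√3) = -6496 + 1015*I*√3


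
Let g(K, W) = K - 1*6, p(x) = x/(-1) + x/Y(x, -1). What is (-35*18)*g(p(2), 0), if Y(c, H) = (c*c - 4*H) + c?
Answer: 4914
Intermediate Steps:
Y(c, H) = c + c² - 4*H (Y(c, H) = (c² - 4*H) + c = c + c² - 4*H)
p(x) = -x + x/(4 + x + x²) (p(x) = x/(-1) + x/(x + x² - 4*(-1)) = x*(-1) + x/(x + x² + 4) = -x + x/(4 + x + x²))
g(K, W) = -6 + K (g(K, W) = K - 6 = -6 + K)
(-35*18)*g(p(2), 0) = (-35*18)*(-6 + (-1*2 + 2/(4 + 2 + 2²))) = -630*(-6 + (-2 + 2/(4 + 2 + 4))) = -630*(-6 + (-2 + 2/10)) = -630*(-6 + (-2 + 2*(⅒))) = -630*(-6 + (-2 + ⅕)) = -630*(-6 - 9/5) = -630*(-39/5) = 4914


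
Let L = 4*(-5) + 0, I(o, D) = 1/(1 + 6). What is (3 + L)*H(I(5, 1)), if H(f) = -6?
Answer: 102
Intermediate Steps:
I(o, D) = ⅐ (I(o, D) = 1/7 = ⅐)
L = -20 (L = -20 + 0 = -20)
(3 + L)*H(I(5, 1)) = (3 - 20)*(-6) = -17*(-6) = 102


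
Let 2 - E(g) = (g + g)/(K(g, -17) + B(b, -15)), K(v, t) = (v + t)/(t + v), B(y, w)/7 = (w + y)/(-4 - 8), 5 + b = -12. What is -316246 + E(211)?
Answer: -18659662/59 ≈ -3.1627e+5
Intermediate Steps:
b = -17 (b = -5 - 12 = -17)
B(y, w) = -7*w/12 - 7*y/12 (B(y, w) = 7*((w + y)/(-4 - 8)) = 7*((w + y)/(-12)) = 7*((w + y)*(-1/12)) = 7*(-w/12 - y/12) = -7*w/12 - 7*y/12)
K(v, t) = 1 (K(v, t) = (t + v)/(t + v) = 1)
E(g) = 2 - 6*g/59 (E(g) = 2 - (g + g)/(1 + (-7/12*(-15) - 7/12*(-17))) = 2 - 2*g/(1 + (35/4 + 119/12)) = 2 - 2*g/(1 + 56/3) = 2 - 2*g/59/3 = 2 - 2*g*3/59 = 2 - 6*g/59)
-316246 + E(211) = -316246 + (2 - 6/59*211) = -316246 + (2 - 1266/59) = -316246 - 1148/59 = -18659662/59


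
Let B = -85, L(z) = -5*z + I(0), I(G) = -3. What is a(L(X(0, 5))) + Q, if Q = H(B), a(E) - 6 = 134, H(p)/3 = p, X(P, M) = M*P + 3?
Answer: -115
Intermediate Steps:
X(P, M) = 3 + M*P
L(z) = -3 - 5*z (L(z) = -5*z - 3 = -3 - 5*z)
H(p) = 3*p
a(E) = 140 (a(E) = 6 + 134 = 140)
Q = -255 (Q = 3*(-85) = -255)
a(L(X(0, 5))) + Q = 140 - 255 = -115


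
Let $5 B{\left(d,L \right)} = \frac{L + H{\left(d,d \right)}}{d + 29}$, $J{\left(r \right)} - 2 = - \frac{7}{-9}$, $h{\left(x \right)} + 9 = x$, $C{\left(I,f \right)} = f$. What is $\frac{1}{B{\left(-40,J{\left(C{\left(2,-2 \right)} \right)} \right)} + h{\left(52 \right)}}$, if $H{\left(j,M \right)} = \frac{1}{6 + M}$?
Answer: $\frac{16830}{722849} \approx 0.023283$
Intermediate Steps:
$h{\left(x \right)} = -9 + x$
$J{\left(r \right)} = \frac{25}{9}$ ($J{\left(r \right)} = 2 - \frac{7}{-9} = 2 - - \frac{7}{9} = 2 + \frac{7}{9} = \frac{25}{9}$)
$B{\left(d,L \right)} = \frac{L + \frac{1}{6 + d}}{5 \left(29 + d\right)}$ ($B{\left(d,L \right)} = \frac{\left(L + \frac{1}{6 + d}\right) \frac{1}{d + 29}}{5} = \frac{\left(L + \frac{1}{6 + d}\right) \frac{1}{29 + d}}{5} = \frac{\frac{1}{29 + d} \left(L + \frac{1}{6 + d}\right)}{5} = \frac{L + \frac{1}{6 + d}}{5 \left(29 + d\right)}$)
$\frac{1}{B{\left(-40,J{\left(C{\left(2,-2 \right)} \right)} \right)} + h{\left(52 \right)}} = \frac{1}{\frac{1 + \frac{25 \left(6 - 40\right)}{9}}{5 \left(6 - 40\right) \left(29 - 40\right)} + \left(-9 + 52\right)} = \frac{1}{\frac{1 + \frac{25}{9} \left(-34\right)}{5 \left(-34\right) \left(-11\right)} + 43} = \frac{1}{\frac{1}{5} \left(- \frac{1}{34}\right) \left(- \frac{1}{11}\right) \left(1 - \frac{850}{9}\right) + 43} = \frac{1}{\frac{1}{5} \left(- \frac{1}{34}\right) \left(- \frac{1}{11}\right) \left(- \frac{841}{9}\right) + 43} = \frac{1}{- \frac{841}{16830} + 43} = \frac{1}{\frac{722849}{16830}} = \frac{16830}{722849}$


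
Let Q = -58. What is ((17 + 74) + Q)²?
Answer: 1089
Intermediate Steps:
((17 + 74) + Q)² = ((17 + 74) - 58)² = (91 - 58)² = 33² = 1089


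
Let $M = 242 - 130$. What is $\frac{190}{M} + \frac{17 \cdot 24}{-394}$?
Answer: $\frac{7291}{11032} \approx 0.6609$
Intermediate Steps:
$M = 112$ ($M = 242 - 130 = 112$)
$\frac{190}{M} + \frac{17 \cdot 24}{-394} = \frac{190}{112} + \frac{17 \cdot 24}{-394} = 190 \cdot \frac{1}{112} + 408 \left(- \frac{1}{394}\right) = \frac{95}{56} - \frac{204}{197} = \frac{7291}{11032}$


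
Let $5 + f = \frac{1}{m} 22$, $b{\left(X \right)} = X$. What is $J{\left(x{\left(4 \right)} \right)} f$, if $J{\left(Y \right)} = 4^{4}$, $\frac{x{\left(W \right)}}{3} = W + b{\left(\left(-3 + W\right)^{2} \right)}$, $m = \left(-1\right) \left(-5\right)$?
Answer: $- \frac{768}{5} \approx -153.6$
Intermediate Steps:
$m = 5$
$x{\left(W \right)} = 3 W + 3 \left(-3 + W\right)^{2}$ ($x{\left(W \right)} = 3 \left(W + \left(-3 + W\right)^{2}\right) = 3 W + 3 \left(-3 + W\right)^{2}$)
$J{\left(Y \right)} = 256$
$f = - \frac{3}{5}$ ($f = -5 + \frac{1}{5} \cdot 22 = -5 + \frac{22}{5} = - \frac{3}{5} \approx -0.6$)
$J{\left(x{\left(4 \right)} \right)} f = 256 \left(- \frac{3}{5}\right) = - \frac{768}{5}$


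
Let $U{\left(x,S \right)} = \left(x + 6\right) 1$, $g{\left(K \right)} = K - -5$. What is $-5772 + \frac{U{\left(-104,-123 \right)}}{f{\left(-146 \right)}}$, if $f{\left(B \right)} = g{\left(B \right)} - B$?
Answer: $- \frac{28958}{5} \approx -5791.6$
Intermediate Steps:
$g{\left(K \right)} = 5 + K$ ($g{\left(K \right)} = K + 5 = 5 + K$)
$U{\left(x,S \right)} = 6 + x$ ($U{\left(x,S \right)} = \left(6 + x\right) 1 = 6 + x$)
$f{\left(B \right)} = 5$ ($f{\left(B \right)} = \left(5 + B\right) - B = 5$)
$-5772 + \frac{U{\left(-104,-123 \right)}}{f{\left(-146 \right)}} = -5772 + \frac{6 - 104}{5} = -5772 - \frac{98}{5} = - \frac{28958}{5}$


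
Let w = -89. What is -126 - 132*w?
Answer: 11622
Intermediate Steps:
-126 - 132*w = -126 - 132*(-89) = -126 + 11748 = 11622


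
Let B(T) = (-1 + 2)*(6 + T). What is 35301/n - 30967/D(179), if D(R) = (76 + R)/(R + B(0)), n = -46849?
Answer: -53680400722/2389299 ≈ -22467.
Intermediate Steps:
B(T) = 6 + T (B(T) = 1*(6 + T) = 6 + T)
D(R) = (76 + R)/(6 + R) (D(R) = (76 + R)/(R + (6 + 0)) = (76 + R)/(R + 6) = (76 + R)/(6 + R))
35301/n - 30967/D(179) = 35301/(-46849) - 30967*(6 + 179)/(76 + 179) = 35301*(-1/46849) - 30967/(255/185) = -35301/46849 - 30967/((1/185)*255) = -35301/46849 - 30967/51/37 = -35301/46849 - 30967*37/51 = -35301/46849 - 1145779/51 = -53680400722/2389299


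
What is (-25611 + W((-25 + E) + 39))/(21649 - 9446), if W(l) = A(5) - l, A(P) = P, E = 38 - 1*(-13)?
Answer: -25671/12203 ≈ -2.1037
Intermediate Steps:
E = 51 (E = 38 + 13 = 51)
W(l) = 5 - l
(-25611 + W((-25 + E) + 39))/(21649 - 9446) = (-25611 + (5 - ((-25 + 51) + 39)))/(21649 - 9446) = (-25611 + (5 - (26 + 39)))/12203 = (-25611 + (5 - 1*65))*(1/12203) = (-25611 + (5 - 65))*(1/12203) = (-25611 - 60)*(1/12203) = -25671*1/12203 = -25671/12203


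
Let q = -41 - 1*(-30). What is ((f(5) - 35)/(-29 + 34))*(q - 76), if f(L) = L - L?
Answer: 609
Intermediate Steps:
f(L) = 0
q = -11 (q = -41 + 30 = -11)
((f(5) - 35)/(-29 + 34))*(q - 76) = ((0 - 35)/(-29 + 34))*(-11 - 76) = -35/5*(-87) = -35*1/5*(-87) = -7*(-87) = 609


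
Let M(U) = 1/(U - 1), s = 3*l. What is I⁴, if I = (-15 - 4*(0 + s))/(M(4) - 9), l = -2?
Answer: 531441/456976 ≈ 1.1630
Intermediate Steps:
s = -6 (s = 3*(-2) = -6)
M(U) = 1/(-1 + U)
I = -27/26 (I = (-15 - 4*(0 - 6))/(1/(-1 + 4) - 9) = (-15 - 4*(-6))/(1/3 - 9) = (-15 + 24)/(⅓ - 9) = 9/(-26/3) = 9*(-3/26) = -27/26 ≈ -1.0385)
I⁴ = (-27/26)⁴ = 531441/456976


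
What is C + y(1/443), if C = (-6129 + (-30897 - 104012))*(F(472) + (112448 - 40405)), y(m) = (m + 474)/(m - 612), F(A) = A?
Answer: -2772793572295533/271115 ≈ -1.0227e+10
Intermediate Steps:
y(m) = (474 + m)/(-612 + m)
C = -10227370570 (C = (-6129 + (-30897 - 104012))*(472 + (112448 - 40405)) = (-6129 - 134909)*(472 + 72043) = -141038*72515 = -10227370570)
C + y(1/443) = -10227370570 + (474 + 1/443)/(-612 + 1/443) = -10227370570 + (209983/443)/(-271115/443) = -10227370570 - 443/271115*209983/443 = -10227370570 - 209983/271115 = -2772793572295533/271115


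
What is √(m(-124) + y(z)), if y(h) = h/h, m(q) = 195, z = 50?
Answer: 14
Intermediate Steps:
y(h) = 1
√(m(-124) + y(z)) = √(195 + 1) = √196 = 14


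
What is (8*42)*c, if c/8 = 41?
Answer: 110208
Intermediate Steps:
c = 328 (c = 8*41 = 328)
(8*42)*c = (8*42)*328 = 336*328 = 110208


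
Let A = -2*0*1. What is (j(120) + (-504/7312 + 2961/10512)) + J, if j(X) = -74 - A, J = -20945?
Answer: -11219324183/533776 ≈ -21019.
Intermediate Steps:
A = 0 (A = 0*1 = 0)
j(X) = -74 (j(X) = -74 - 1*0 = -74 + 0 = -74)
(j(120) + (-504/7312 + 2961/10512)) + J = (-74 + (-504/7312 + 2961/10512)) - 20945 = (-74 + (-504*1/7312 + 2961*(1/10512))) - 20945 = (-74 + (-63/914 + 329/1168)) - 20945 = (-74 + 113561/533776) - 20945 = -39385863/533776 - 20945 = -11219324183/533776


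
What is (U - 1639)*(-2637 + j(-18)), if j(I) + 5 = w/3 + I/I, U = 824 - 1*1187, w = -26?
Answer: 15913898/3 ≈ 5.3046e+6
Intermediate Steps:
U = -363 (U = 824 - 1187 = -363)
j(I) = -38/3 (j(I) = -5 + (-26/3 + I/I) = -5 + (-26*1/3 + 1) = -5 + (-26/3 + 1) = -5 - 23/3 = -38/3)
(U - 1639)*(-2637 + j(-18)) = (-363 - 1639)*(-2637 - 38/3) = -2002*(-7949/3) = 15913898/3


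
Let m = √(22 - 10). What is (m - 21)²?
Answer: 453 - 84*√3 ≈ 307.51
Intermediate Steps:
m = 2*√3 (m = √12 = 2*√3 ≈ 3.4641)
(m - 21)² = (2*√3 - 21)² = (-21 + 2*√3)²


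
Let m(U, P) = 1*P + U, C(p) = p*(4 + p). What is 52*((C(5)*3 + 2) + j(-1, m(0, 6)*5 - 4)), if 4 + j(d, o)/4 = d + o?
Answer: 11492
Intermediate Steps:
m(U, P) = P + U
j(d, o) = -16 + 4*d + 4*o (j(d, o) = -16 + 4*(d + o) = -16 + (4*d + 4*o) = -16 + 4*d + 4*o)
52*((C(5)*3 + 2) + j(-1, m(0, 6)*5 - 4)) = 52*(((5*(4 + 5))*3 + 2) + (-16 + 4*(-1) + 4*((6 + 0)*5 - 4))) = 52*(((5*9)*3 + 2) + (-16 - 4 + 4*(6*5 - 4))) = 52*((45*3 + 2) + (-16 - 4 + 4*(30 - 4))) = 52*((135 + 2) + (-16 - 4 + 4*26)) = 52*(137 + (-16 - 4 + 104)) = 52*(137 + 84) = 52*221 = 11492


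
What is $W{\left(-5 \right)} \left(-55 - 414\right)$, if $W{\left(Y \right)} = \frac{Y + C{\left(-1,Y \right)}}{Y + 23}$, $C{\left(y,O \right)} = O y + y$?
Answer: $\frac{469}{18} \approx 26.056$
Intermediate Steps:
$C{\left(y,O \right)} = y + O y$
$W{\left(Y \right)} = - \frac{1}{23 + Y}$ ($W{\left(Y \right)} = \frac{Y - \left(1 + Y\right)}{Y + 23} = \frac{Y - \left(1 + Y\right)}{23 + Y} = - \frac{1}{23 + Y}$)
$W{\left(-5 \right)} \left(-55 - 414\right) = - \frac{1}{23 - 5} \left(-55 - 414\right) = - \frac{1}{18} \left(-469\right) = \left(-1\right) \frac{1}{18} \left(-469\right) = \left(- \frac{1}{18}\right) \left(-469\right) = \frac{469}{18}$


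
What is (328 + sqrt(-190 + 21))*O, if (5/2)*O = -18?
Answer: -11808/5 - 468*I/5 ≈ -2361.6 - 93.6*I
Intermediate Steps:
O = -36/5 (O = (2/5)*(-18) = -36/5 ≈ -7.2000)
(328 + sqrt(-190 + 21))*O = (328 + sqrt(-190 + 21))*(-36/5) = (328 + sqrt(-169))*(-36/5) = (328 + 13*I)*(-36/5) = -11808/5 - 468*I/5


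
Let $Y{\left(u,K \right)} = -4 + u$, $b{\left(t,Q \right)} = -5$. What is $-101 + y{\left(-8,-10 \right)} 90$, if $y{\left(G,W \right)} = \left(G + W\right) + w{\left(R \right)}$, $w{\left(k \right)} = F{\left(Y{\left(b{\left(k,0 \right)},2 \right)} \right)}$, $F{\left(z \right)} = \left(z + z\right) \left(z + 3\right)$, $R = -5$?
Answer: $7999$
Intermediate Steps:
$F{\left(z \right)} = 2 z \left(3 + z\right)$
$w{\left(k \right)} = 108$ ($w{\left(k \right)} = 2 \left(-4 - 5\right) \left(3 - 9\right) = 2 \left(-9\right) \left(3 - 9\right) = 2 \left(-9\right) \left(-6\right) = 108$)
$y{\left(G,W \right)} = 108 + G + W$ ($y{\left(G,W \right)} = \left(G + W\right) + 108 = 108 + G + W$)
$-101 + y{\left(-8,-10 \right)} 90 = -101 + \left(108 - 8 - 10\right) 90 = -101 + 90 \cdot 90 = -101 + 8100 = 7999$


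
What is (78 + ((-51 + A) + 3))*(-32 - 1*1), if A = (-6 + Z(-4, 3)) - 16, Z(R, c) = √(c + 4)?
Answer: -264 - 33*√7 ≈ -351.31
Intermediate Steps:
Z(R, c) = √(4 + c)
A = -22 + √7 (A = (-6 + √(4 + 3)) - 16 = (-6 + √7) - 16 = -22 + √7 ≈ -19.354)
(78 + ((-51 + A) + 3))*(-32 - 1*1) = (78 + ((-51 + (-22 + √7)) + 3))*(-32 - 1*1) = (78 + ((-73 + √7) + 3))*(-32 - 1) = (78 + (-70 + √7))*(-33) = (8 + √7)*(-33) = -264 - 33*√7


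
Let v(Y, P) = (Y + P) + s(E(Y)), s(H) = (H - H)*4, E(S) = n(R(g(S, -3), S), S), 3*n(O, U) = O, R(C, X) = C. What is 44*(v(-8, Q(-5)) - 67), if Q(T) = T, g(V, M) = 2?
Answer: -3520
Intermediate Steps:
n(O, U) = O/3
E(S) = ⅔ (E(S) = (⅓)*2 = ⅔)
s(H) = 0 (s(H) = 0*4 = 0)
v(Y, P) = P + Y (v(Y, P) = (Y + P) + 0 = (P + Y) + 0 = P + Y)
44*(v(-8, Q(-5)) - 67) = 44*((-5 - 8) - 67) = 44*(-13 - 67) = 44*(-80) = -3520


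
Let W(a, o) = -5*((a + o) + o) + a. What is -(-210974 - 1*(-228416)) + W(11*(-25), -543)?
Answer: -10912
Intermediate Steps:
W(a, o) = -10*o - 4*a (W(a, o) = -5*(a + 2*o) + a = (-10*o - 5*a) + a = -10*o - 4*a)
-(-210974 - 1*(-228416)) + W(11*(-25), -543) = -(-210974 - 1*(-228416)) + (-10*(-543) - 44*(-25)) = -(-210974 + 228416) + (5430 - 4*(-275)) = -1*17442 + (5430 + 1100) = -17442 + 6530 = -10912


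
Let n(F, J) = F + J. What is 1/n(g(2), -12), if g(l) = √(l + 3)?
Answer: -12/139 - √5/139 ≈ -0.10242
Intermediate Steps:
g(l) = √(3 + l)
1/n(g(2), -12) = 1/(√(3 + 2) - 12) = 1/(√5 - 12) = 1/(-12 + √5)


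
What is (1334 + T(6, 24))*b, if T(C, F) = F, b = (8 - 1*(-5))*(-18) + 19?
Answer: -291970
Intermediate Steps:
b = -215 (b = (8 + 5)*(-18) + 19 = 13*(-18) + 19 = -234 + 19 = -215)
(1334 + T(6, 24))*b = (1334 + 24)*(-215) = 1358*(-215) = -291970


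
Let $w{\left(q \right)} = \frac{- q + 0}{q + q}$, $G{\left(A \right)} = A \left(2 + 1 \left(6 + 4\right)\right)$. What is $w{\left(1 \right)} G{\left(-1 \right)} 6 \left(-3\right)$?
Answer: $-108$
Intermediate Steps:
$G{\left(A \right)} = 12 A$ ($G{\left(A \right)} = A \left(2 + 1 \cdot 10\right) = A \left(2 + 10\right) = A 12 = 12 A$)
$w{\left(q \right)} = - \frac{1}{2}$ ($w{\left(q \right)} = \frac{\left(-1\right) q}{2 q} = - q \frac{1}{2 q} = - \frac{1}{2}$)
$w{\left(1 \right)} G{\left(-1 \right)} 6 \left(-3\right) = - \frac{12 \left(-1\right)}{2} \cdot 6 \left(-3\right) = \left(- \frac{1}{2}\right) \left(-12\right) \left(-18\right) = 6 \left(-18\right) = -108$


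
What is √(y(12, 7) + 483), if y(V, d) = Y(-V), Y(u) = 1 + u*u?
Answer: 2*√157 ≈ 25.060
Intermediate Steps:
Y(u) = 1 + u²
y(V, d) = 1 + V² (y(V, d) = 1 + (-V)² = 1 + V²)
√(y(12, 7) + 483) = √((1 + 12²) + 483) = √((1 + 144) + 483) = √(145 + 483) = √628 = 2*√157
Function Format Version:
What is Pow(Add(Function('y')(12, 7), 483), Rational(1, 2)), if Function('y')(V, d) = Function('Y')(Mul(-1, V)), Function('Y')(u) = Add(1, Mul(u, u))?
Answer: Mul(2, Pow(157, Rational(1, 2))) ≈ 25.060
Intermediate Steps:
Function('Y')(u) = Add(1, Pow(u, 2))
Function('y')(V, d) = Add(1, Pow(V, 2)) (Function('y')(V, d) = Add(1, Pow(Mul(-1, V), 2)) = Add(1, Pow(V, 2)))
Pow(Add(Function('y')(12, 7), 483), Rational(1, 2)) = Pow(Add(Add(1, Pow(12, 2)), 483), Rational(1, 2)) = Pow(Add(Add(1, 144), 483), Rational(1, 2)) = Pow(Add(145, 483), Rational(1, 2)) = Pow(628, Rational(1, 2)) = Mul(2, Pow(157, Rational(1, 2)))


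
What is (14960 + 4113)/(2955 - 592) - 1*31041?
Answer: -73330810/2363 ≈ -31033.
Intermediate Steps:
(14960 + 4113)/(2955 - 592) - 1*31041 = 19073/2363 - 31041 = -73330810/2363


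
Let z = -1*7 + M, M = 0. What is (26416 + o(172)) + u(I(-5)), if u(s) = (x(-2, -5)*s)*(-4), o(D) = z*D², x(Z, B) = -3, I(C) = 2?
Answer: -180648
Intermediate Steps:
z = -7 (z = -1*7 + 0 = -7 + 0 = -7)
o(D) = -7*D²
u(s) = 12*s (u(s) = -3*s*(-4) = 12*s)
(26416 + o(172)) + u(I(-5)) = (26416 - 7*172²) + 12*2 = (26416 - 7*29584) + 24 = (26416 - 207088) + 24 = -180672 + 24 = -180648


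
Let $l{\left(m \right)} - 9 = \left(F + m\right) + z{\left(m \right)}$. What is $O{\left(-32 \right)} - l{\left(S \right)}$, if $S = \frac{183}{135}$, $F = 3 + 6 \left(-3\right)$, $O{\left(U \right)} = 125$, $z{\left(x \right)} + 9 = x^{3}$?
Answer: $\frac{12406994}{91125} \approx 136.15$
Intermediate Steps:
$z{\left(x \right)} = -9 + x^{3}$
$F = -15$ ($F = 3 - 18 = -15$)
$S = \frac{61}{45}$ ($S = 183 \cdot \frac{1}{135} = \frac{61}{45} \approx 1.3556$)
$l{\left(m \right)} = -15 + m + m^{3}$ ($l{\left(m \right)} = 9 + \left(\left(-15 + m\right) + \left(-9 + m^{3}\right)\right) = 9 + \left(-24 + m + m^{3}\right) = -15 + m + m^{3}$)
$O{\left(-32 \right)} - l{\left(S \right)} = 125 - \left(-15 + \frac{61}{45} + \left(\frac{61}{45}\right)^{3}\right) = 125 - \left(-15 + \frac{61}{45} + \frac{226981}{91125}\right) = 125 - - \frac{1016369}{91125} = 125 + \frac{1016369}{91125} = \frac{12406994}{91125}$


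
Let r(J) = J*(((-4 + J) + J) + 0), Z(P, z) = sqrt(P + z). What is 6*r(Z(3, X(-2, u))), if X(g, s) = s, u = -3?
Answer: 0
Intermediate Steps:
r(J) = J*(-4 + 2*J) (r(J) = J*((-4 + 2*J) + 0) = J*(-4 + 2*J))
6*r(Z(3, X(-2, u))) = 6*(2*sqrt(3 - 3)*(-2 + sqrt(3 - 3))) = 6*(2*sqrt(0)*(-2 + sqrt(0))) = 6*(2*0*(-2 + 0)) = 6*(2*0*(-2)) = 6*0 = 0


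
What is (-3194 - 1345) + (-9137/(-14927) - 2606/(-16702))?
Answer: -565715003235/124655377 ≈ -4538.2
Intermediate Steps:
(-3194 - 1345) + (-9137/(-14927) - 2606/(-16702)) = -4539 + (-9137*(-1/14927) - 2606*(-1/16702)) = -4539 + (9137/14927 + 1303/8351) = -4539 + 95752968/124655377 = -565715003235/124655377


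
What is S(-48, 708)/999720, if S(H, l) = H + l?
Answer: 11/16662 ≈ 0.00066018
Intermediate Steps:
S(-48, 708)/999720 = (-48 + 708)/999720 = 660*(1/999720) = 11/16662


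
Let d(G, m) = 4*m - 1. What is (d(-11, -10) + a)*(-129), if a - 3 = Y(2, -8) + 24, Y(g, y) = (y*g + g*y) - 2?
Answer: 6192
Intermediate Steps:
Y(g, y) = -2 + 2*g*y (Y(g, y) = (g*y + g*y) - 2 = 2*g*y - 2 = -2 + 2*g*y)
d(G, m) = -1 + 4*m
a = -7 (a = 3 + ((-2 + 2*2*(-8)) + 24) = 3 + ((-2 - 32) + 24) = 3 + (-34 + 24) = 3 - 10 = -7)
(d(-11, -10) + a)*(-129) = ((-1 + 4*(-10)) - 7)*(-129) = ((-1 - 40) - 7)*(-129) = (-41 - 7)*(-129) = -48*(-129) = 6192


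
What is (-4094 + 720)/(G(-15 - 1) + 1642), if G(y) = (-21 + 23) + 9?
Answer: -3374/1653 ≈ -2.0411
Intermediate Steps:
G(y) = 11 (G(y) = 2 + 9 = 11)
(-4094 + 720)/(G(-15 - 1) + 1642) = (-4094 + 720)/(11 + 1642) = -3374/1653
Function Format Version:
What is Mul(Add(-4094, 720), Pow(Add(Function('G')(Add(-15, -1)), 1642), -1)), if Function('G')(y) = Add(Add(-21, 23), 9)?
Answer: Rational(-3374, 1653) ≈ -2.0411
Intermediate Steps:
Function('G')(y) = 11 (Function('G')(y) = Add(2, 9) = 11)
Mul(Add(-4094, 720), Pow(Add(Function('G')(Add(-15, -1)), 1642), -1)) = Mul(Add(-4094, 720), Pow(Add(11, 1642), -1)) = Mul(-3374, Pow(1653, -1)) = Mul(-3374, Rational(1, 1653)) = Rational(-3374, 1653)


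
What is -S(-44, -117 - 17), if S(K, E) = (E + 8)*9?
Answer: 1134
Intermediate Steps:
S(K, E) = 72 + 9*E (S(K, E) = (8 + E)*9 = 72 + 9*E)
-S(-44, -117 - 17) = -(72 + 9*(-117 - 17)) = -(72 + 9*(-134)) = -(72 - 1206) = -1*(-1134) = 1134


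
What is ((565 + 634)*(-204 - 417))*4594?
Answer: -3420595926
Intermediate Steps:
((565 + 634)*(-204 - 417))*4594 = (1199*(-621))*4594 = -744579*4594 = -3420595926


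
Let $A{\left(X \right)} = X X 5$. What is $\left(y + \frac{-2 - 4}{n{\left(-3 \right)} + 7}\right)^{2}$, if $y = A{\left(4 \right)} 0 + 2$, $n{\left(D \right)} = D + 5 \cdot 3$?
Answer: $\frac{1024}{361} \approx 2.8366$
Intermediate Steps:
$A{\left(X \right)} = 5 X^{2}$ ($A{\left(X \right)} = X^{2} \cdot 5 = 5 X^{2}$)
$n{\left(D \right)} = 15 + D$ ($n{\left(D \right)} = D + 15 = 15 + D$)
$y = 2$ ($y = 5 \cdot 4^{2} \cdot 0 + 2 = 5 \cdot 16 \cdot 0 + 2 = 80 \cdot 0 + 2 = 0 + 2 = 2$)
$\left(y + \frac{-2 - 4}{n{\left(-3 \right)} + 7}\right)^{2} = \left(2 + \frac{-2 - 4}{\left(15 - 3\right) + 7}\right)^{2} = \left(2 - \frac{6}{12 + 7}\right)^{2} = \left(2 - \frac{6}{19}\right)^{2} = \left(\frac{32}{19}\right)^{2} = \frac{1024}{361}$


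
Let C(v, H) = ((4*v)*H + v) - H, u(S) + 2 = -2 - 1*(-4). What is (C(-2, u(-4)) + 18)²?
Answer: 256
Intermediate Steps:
u(S) = 0 (u(S) = -2 + (-2 - 1*(-4)) = -2 + (-2 + 4) = -2 + 2 = 0)
C(v, H) = v - H + 4*H*v (C(v, H) = (4*H*v + v) - H = (v + 4*H*v) - H = v - H + 4*H*v)
(C(-2, u(-4)) + 18)² = ((-2 - 1*0 + 4*0*(-2)) + 18)² = ((-2 + 0 + 0) + 18)² = (-2 + 18)² = 16² = 256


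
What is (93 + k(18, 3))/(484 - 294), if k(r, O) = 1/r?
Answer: 335/684 ≈ 0.48977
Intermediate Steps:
(93 + k(18, 3))/(484 - 294) = (93 + 1/18)/(484 - 294) = (93 + 1/18)/190 = (1675/18)*(1/190) = 335/684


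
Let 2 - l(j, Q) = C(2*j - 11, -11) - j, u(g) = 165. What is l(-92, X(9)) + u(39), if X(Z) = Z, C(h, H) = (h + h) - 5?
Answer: 470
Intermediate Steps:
C(h, H) = -5 + 2*h (C(h, H) = 2*h - 5 = -5 + 2*h)
l(j, Q) = 29 - 3*j (l(j, Q) = 2 - ((-5 + 2*(2*j - 11)) - j) = 2 - ((-5 + 2*(-11 + 2*j)) - j) = 2 - ((-5 + (-22 + 4*j)) - j) = 2 - ((-27 + 4*j) - j) = 2 - (-27 + 3*j) = 2 + (27 - 3*j) = 29 - 3*j)
l(-92, X(9)) + u(39) = (29 - 3*(-92)) + 165 = (29 + 276) + 165 = 305 + 165 = 470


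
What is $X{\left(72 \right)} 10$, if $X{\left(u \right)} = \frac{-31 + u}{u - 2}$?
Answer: $\frac{41}{7} \approx 5.8571$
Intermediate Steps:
$X{\left(u \right)} = \frac{-31 + u}{-2 + u}$
$X{\left(72 \right)} 10 = \frac{-31 + 72}{-2 + 72} \cdot 10 = \frac{1}{70} \cdot 41 \cdot 10 = \frac{41}{70} \cdot 10 = \frac{41}{7}$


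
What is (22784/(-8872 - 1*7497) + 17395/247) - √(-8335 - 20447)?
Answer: 279111107/4043143 - 3*I*√3198 ≈ 69.033 - 169.65*I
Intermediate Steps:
(22784/(-8872 - 1*7497) + 17395/247) - √(-8335 - 20447) = (22784/(-8872 - 7497) + 17395*(1/247)) - √(-28782) = (22784/(-16369) + 17395/247) - 3*I*√3198 = (22784*(-1/16369) + 17395/247) - 3*I*√3198 = (-22784/16369 + 17395/247) - 3*I*√3198 = 279111107/4043143 - 3*I*√3198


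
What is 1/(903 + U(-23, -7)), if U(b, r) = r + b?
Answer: 1/873 ≈ 0.0011455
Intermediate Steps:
U(b, r) = b + r
1/(903 + U(-23, -7)) = 1/(903 + (-23 - 7)) = 1/(903 - 30) = 1/873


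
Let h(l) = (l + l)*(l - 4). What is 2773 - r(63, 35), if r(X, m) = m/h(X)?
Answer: 2944921/1062 ≈ 2773.0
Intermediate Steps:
h(l) = 2*l*(-4 + l) (h(l) = (2*l)*(-4 + l) = 2*l*(-4 + l))
r(X, m) = m/(2*X*(-4 + X)) (r(X, m) = m/((2*X*(-4 + X))) = m*(1/(2*X*(-4 + X))) = m/(2*X*(-4 + X)))
2773 - r(63, 35) = 2773 - 35/(2*63*(-4 + 63)) = 2773 - 35/(2*63*59) = 2773 - 1*5/1062 = 2773 - 5/1062 = 2944921/1062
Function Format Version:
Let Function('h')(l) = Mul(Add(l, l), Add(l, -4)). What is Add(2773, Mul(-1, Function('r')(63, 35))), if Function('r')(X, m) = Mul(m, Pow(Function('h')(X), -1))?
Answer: Rational(2944921, 1062) ≈ 2773.0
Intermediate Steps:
Function('h')(l) = Mul(2, l, Add(-4, l)) (Function('h')(l) = Mul(Mul(2, l), Add(-4, l)) = Mul(2, l, Add(-4, l)))
Function('r')(X, m) = Mul(Rational(1, 2), m, Pow(X, -1), Pow(Add(-4, X), -1)) (Function('r')(X, m) = Mul(m, Pow(Mul(2, X, Add(-4, X)), -1)) = Mul(m, Mul(Rational(1, 2), Pow(X, -1), Pow(Add(-4, X), -1))) = Mul(Rational(1, 2), m, Pow(X, -1), Pow(Add(-4, X), -1)))
Add(2773, Mul(-1, Function('r')(63, 35))) = Add(2773, Mul(-1, Mul(Rational(1, 2), 35, Pow(63, -1), Pow(Add(-4, 63), -1)))) = Add(2773, Mul(-1, Mul(Rational(1, 2), 35, Rational(1, 63), Pow(59, -1)))) = Add(2773, Mul(-1, Mul(Rational(1, 2), 35, Rational(1, 63), Rational(1, 59)))) = Add(2773, Mul(-1, Rational(5, 1062))) = Add(2773, Rational(-5, 1062)) = Rational(2944921, 1062)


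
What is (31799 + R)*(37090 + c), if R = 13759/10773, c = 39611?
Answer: 8758854996862/3591 ≈ 2.4391e+9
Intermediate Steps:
R = 13759/10773 (R = 13759*(1/10773) = 13759/10773 ≈ 1.2772)
(31799 + R)*(37090 + c) = (31799 + 13759/10773)*(37090 + 39611) = (342584386/10773)*76701 = 8758854996862/3591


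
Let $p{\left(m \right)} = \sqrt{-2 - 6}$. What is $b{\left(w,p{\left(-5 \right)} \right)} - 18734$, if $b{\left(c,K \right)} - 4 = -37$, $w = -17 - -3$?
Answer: $-18767$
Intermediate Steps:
$p{\left(m \right)} = 2 i \sqrt{2}$ ($p{\left(m \right)} = \sqrt{-8} = 2 i \sqrt{2}$)
$w = -14$ ($w = -17 + 3 = -14$)
$b{\left(c,K \right)} = -33$ ($b{\left(c,K \right)} = 4 - 37 = -33$)
$b{\left(w,p{\left(-5 \right)} \right)} - 18734 = -33 - 18734 = -18767$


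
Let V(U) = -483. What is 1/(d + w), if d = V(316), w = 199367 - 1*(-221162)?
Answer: 1/420046 ≈ 2.3807e-6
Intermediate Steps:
w = 420529 (w = 199367 + 221162 = 420529)
d = -483
1/(d + w) = 1/(-483 + 420529) = 1/420046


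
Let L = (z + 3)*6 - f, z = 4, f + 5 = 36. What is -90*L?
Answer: -990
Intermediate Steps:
f = 31 (f = -5 + 36 = 31)
L = 11 (L = (4 + 3)*6 - 1*31 = 7*6 - 31 = 42 - 31 = 11)
-90*L = -90*11 = -990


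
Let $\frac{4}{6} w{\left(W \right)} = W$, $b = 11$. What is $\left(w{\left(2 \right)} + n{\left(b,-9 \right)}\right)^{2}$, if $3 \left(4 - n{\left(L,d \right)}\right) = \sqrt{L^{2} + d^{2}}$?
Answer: $\frac{\left(21 - \sqrt{202}\right)^{2}}{9} \approx 5.1187$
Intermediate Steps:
$w{\left(W \right)} = \frac{3 W}{2}$
$n{\left(L,d \right)} = 4 - \frac{\sqrt{L^{2} + d^{2}}}{3}$
$\left(w{\left(2 \right)} + n{\left(b,-9 \right)}\right)^{2} = \left(\frac{3}{2} \cdot 2 + \left(4 - \frac{\sqrt{11^{2} + \left(-9\right)^{2}}}{3}\right)\right)^{2} = \left(3 + \left(4 - \frac{\sqrt{121 + 81}}{3}\right)\right)^{2} = \left(3 + \left(4 - \frac{\sqrt{202}}{3}\right)\right)^{2} = \left(7 - \frac{\sqrt{202}}{3}\right)^{2}$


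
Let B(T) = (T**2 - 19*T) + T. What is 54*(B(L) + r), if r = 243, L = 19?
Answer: 14148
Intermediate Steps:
B(T) = T**2 - 18*T
54*(B(L) + r) = 54*(19*(-18 + 19) + 243) = 54*(19*1 + 243) = 54*(19 + 243) = 54*262 = 14148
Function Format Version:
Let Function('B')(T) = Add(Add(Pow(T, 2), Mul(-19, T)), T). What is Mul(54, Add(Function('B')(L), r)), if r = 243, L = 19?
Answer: 14148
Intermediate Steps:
Function('B')(T) = Add(Pow(T, 2), Mul(-18, T))
Mul(54, Add(Function('B')(L), r)) = Mul(54, Add(Mul(19, Add(-18, 19)), 243)) = Mul(54, Add(Mul(19, 1), 243)) = Mul(54, Add(19, 243)) = Mul(54, 262) = 14148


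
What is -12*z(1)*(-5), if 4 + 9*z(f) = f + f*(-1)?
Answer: -80/3 ≈ -26.667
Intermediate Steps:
z(f) = -4/9 (z(f) = -4/9 + (f + f*(-1))/9 = -4/9 + (f - f)/9 = -4/9 + (⅑)*0 = -4/9 + 0 = -4/9)
-12*z(1)*(-5) = -12*(-4/9)*(-5) = (16/3)*(-5) = -80/3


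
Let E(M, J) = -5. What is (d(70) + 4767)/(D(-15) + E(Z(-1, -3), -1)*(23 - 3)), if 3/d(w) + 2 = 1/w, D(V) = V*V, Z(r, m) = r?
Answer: 662403/17375 ≈ 38.124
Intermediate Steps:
D(V) = V²
d(w) = 3/(-2 + 1/w)
(d(70) + 4767)/(D(-15) + E(Z(-1, -3), -1)*(23 - 3)) = (-3*70/(-1 + 2*70) + 4767)/((-15)² - 5*(23 - 3)) = (-3*70/(-1 + 140) + 4767)/(225 - 5*20) = (-3*70/139 + 4767)/(225 - 100) = (-3*70*1/139 + 4767)/125 = (-210/139 + 4767)*(1/125) = (662403/139)*(1/125) = 662403/17375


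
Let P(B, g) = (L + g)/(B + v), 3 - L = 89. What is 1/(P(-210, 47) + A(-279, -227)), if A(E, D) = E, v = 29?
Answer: -181/50460 ≈ -0.0035870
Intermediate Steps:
L = -86 (L = 3 - 1*89 = 3 - 89 = -86)
P(B, g) = (-86 + g)/(29 + B) (P(B, g) = (-86 + g)/(B + 29) = (-86 + g)/(29 + B))
1/(P(-210, 47) + A(-279, -227)) = 1/((-86 + 47)/(29 - 210) - 279) = 1/(-39/(-181) - 279) = 1/(-1/181*(-39) - 279) = 1/(39/181 - 279) = 1/(-50460/181) = -181/50460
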